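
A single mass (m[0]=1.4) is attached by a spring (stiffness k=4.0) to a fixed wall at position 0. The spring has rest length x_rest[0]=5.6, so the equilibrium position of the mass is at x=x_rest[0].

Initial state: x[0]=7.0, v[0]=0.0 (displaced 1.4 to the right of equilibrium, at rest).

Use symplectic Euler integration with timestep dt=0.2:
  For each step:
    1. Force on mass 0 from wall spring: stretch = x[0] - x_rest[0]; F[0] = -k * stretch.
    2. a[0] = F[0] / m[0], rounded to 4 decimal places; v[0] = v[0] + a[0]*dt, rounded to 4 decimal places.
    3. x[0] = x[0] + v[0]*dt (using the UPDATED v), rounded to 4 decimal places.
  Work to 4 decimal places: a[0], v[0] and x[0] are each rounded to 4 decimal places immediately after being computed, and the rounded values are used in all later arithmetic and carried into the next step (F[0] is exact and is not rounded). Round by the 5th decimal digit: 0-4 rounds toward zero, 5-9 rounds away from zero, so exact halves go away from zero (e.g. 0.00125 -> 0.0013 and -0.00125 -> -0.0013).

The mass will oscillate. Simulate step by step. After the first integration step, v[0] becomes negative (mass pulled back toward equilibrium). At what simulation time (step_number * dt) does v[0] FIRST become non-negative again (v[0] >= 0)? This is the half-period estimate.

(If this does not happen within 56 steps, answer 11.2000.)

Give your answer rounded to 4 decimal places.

Step 0: x=[7.0000] v=[0.0000]
Step 1: x=[6.8400] v=[-0.8000]
Step 2: x=[6.5383] v=[-1.5086]
Step 3: x=[6.1293] v=[-2.0448]
Step 4: x=[5.6598] v=[-2.3473]
Step 5: x=[5.1835] v=[-2.3815]
Step 6: x=[4.7548] v=[-2.1435]
Step 7: x=[4.4227] v=[-1.6605]
Step 8: x=[4.2251] v=[-0.9878]
Step 9: x=[4.1847] v=[-0.2021]
Step 10: x=[4.3060] v=[0.6066]
First v>=0 after going negative at step 10, time=2.0000

Answer: 2.0000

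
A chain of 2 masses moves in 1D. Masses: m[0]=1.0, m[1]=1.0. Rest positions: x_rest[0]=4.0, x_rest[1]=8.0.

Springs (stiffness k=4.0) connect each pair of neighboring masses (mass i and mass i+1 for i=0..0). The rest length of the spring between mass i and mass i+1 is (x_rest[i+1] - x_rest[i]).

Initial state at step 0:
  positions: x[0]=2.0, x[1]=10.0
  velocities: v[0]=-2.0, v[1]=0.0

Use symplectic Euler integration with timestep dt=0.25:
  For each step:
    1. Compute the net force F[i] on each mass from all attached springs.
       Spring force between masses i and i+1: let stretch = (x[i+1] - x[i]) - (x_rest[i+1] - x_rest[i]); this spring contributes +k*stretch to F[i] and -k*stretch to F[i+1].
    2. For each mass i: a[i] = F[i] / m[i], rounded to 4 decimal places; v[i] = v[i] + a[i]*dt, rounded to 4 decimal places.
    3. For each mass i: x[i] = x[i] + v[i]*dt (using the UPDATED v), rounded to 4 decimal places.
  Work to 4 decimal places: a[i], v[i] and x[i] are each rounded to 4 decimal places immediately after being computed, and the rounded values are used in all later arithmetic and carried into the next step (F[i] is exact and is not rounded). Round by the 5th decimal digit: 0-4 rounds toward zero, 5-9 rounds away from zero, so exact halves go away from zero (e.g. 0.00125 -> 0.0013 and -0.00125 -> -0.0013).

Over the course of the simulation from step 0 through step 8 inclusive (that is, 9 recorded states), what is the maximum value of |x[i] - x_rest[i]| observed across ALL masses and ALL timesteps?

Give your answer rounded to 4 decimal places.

Answer: 3.9354

Derivation:
Step 0: x=[2.0000 10.0000] v=[-2.0000 0.0000]
Step 1: x=[2.5000 9.0000] v=[2.0000 -4.0000]
Step 2: x=[3.6250 7.3750] v=[4.5000 -6.5000]
Step 3: x=[4.6875 5.8125] v=[4.2500 -6.2500]
Step 4: x=[5.0313 4.9688] v=[1.3750 -3.3750]
Step 5: x=[4.3594 5.1407] v=[-2.6875 0.6875]
Step 6: x=[2.8829 6.1173] v=[-5.9062 3.9062]
Step 7: x=[1.2150 7.2853] v=[-6.6718 4.6718]
Step 8: x=[0.0646 7.9357] v=[-4.6015 2.6015]
Max displacement = 3.9354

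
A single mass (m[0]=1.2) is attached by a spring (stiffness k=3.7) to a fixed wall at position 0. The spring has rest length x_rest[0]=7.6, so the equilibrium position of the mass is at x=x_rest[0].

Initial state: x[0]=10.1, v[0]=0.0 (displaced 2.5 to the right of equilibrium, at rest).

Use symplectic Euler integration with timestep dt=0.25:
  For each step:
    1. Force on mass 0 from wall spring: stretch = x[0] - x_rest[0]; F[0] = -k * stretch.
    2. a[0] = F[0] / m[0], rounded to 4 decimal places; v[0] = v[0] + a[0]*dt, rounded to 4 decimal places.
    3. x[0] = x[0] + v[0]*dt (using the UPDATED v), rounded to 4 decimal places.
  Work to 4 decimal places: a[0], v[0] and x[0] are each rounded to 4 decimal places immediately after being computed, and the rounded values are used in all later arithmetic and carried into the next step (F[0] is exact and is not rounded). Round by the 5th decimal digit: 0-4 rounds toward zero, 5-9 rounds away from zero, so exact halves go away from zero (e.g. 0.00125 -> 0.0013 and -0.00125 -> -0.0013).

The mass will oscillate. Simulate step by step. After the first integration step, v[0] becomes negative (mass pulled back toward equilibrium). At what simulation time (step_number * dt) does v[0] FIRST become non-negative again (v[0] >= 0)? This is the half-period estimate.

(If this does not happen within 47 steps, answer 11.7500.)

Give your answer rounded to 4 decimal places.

Answer: 2.0000

Derivation:
Step 0: x=[10.1000] v=[0.0000]
Step 1: x=[9.6182] v=[-1.9271]
Step 2: x=[8.7475] v=[-3.4828]
Step 3: x=[7.6557] v=[-4.3673]
Step 4: x=[6.5532] v=[-4.4102]
Step 5: x=[5.6524] v=[-3.6033]
Step 6: x=[5.1269] v=[-2.1020]
Step 7: x=[5.0780] v=[-0.1957]
Step 8: x=[5.5151] v=[1.7484]
First v>=0 after going negative at step 8, time=2.0000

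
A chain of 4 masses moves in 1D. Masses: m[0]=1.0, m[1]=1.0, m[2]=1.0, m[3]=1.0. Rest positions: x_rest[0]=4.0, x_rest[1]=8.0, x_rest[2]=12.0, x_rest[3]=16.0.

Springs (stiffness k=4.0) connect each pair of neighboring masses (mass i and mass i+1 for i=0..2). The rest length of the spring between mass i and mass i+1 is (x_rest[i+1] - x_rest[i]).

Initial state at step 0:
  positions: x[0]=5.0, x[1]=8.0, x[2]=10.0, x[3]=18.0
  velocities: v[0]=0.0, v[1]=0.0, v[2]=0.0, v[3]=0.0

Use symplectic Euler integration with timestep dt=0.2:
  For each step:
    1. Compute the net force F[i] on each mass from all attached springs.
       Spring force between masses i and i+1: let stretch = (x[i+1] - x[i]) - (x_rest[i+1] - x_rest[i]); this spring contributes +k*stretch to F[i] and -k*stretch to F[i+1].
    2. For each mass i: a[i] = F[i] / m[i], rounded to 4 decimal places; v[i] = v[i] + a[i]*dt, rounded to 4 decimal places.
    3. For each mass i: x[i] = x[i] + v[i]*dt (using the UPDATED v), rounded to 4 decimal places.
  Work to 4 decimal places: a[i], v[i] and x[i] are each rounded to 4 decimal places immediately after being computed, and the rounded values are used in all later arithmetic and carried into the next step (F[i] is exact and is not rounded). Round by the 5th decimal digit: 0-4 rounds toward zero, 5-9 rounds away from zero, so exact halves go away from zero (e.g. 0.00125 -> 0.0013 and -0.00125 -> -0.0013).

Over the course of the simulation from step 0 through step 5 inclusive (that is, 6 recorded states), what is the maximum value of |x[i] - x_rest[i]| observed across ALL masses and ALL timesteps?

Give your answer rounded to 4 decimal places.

Step 0: x=[5.0000 8.0000 10.0000 18.0000] v=[0.0000 0.0000 0.0000 0.0000]
Step 1: x=[4.8400 7.8400 10.9600 17.3600] v=[-0.8000 -0.8000 4.8000 -3.2000]
Step 2: x=[4.5200 7.6992 12.4448 16.3360] v=[-1.6000 -0.7040 7.4240 -5.1200]
Step 3: x=[4.0687 7.8090 13.7929 15.3294] v=[-2.2566 0.5491 6.7405 -5.0330]
Step 4: x=[3.5758 8.2778 14.4294 14.7170] v=[-2.4644 2.3440 3.1826 -3.0622]
Step 5: x=[3.1952 8.9785 14.1277 14.6985] v=[-1.9028 3.5037 -1.5086 -0.0923]
Max displacement = 2.4294

Answer: 2.4294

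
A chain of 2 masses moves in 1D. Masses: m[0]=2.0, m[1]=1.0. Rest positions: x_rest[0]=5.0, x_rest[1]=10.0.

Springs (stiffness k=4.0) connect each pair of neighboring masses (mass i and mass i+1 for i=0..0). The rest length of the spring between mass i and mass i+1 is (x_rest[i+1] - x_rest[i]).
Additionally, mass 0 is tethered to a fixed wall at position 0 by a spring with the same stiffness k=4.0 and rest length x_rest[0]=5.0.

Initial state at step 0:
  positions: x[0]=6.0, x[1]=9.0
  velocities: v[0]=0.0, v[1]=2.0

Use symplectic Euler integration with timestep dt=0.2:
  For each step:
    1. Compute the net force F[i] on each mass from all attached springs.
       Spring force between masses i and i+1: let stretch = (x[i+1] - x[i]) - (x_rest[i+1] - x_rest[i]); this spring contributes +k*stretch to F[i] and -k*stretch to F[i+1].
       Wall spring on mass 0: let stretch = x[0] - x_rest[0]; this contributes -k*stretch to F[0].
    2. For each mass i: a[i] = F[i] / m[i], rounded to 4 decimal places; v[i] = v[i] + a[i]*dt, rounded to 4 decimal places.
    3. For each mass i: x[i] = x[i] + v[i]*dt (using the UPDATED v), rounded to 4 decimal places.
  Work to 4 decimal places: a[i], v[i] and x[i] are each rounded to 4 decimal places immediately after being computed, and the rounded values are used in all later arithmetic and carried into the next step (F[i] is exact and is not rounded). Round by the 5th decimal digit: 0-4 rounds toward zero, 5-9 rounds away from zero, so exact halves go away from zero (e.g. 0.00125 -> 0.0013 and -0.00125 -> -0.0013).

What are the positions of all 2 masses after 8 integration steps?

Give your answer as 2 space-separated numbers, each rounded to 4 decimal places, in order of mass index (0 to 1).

Answer: 5.6658 10.7799

Derivation:
Step 0: x=[6.0000 9.0000] v=[0.0000 2.0000]
Step 1: x=[5.7600 9.7200] v=[-1.2000 3.6000]
Step 2: x=[5.3760 10.6064] v=[-1.9200 4.4320]
Step 3: x=[4.9804 11.4559] v=[-1.9782 4.2477]
Step 4: x=[4.7044 12.0694] v=[-1.3802 3.0673]
Step 5: x=[4.6412 12.3045] v=[-0.3160 1.1753]
Step 6: x=[4.8198 12.1134] v=[0.8928 -0.9553]
Step 7: x=[5.1963 11.5554] v=[1.8823 -2.7902]
Step 8: x=[5.6658 10.7799] v=[2.3474 -3.8775]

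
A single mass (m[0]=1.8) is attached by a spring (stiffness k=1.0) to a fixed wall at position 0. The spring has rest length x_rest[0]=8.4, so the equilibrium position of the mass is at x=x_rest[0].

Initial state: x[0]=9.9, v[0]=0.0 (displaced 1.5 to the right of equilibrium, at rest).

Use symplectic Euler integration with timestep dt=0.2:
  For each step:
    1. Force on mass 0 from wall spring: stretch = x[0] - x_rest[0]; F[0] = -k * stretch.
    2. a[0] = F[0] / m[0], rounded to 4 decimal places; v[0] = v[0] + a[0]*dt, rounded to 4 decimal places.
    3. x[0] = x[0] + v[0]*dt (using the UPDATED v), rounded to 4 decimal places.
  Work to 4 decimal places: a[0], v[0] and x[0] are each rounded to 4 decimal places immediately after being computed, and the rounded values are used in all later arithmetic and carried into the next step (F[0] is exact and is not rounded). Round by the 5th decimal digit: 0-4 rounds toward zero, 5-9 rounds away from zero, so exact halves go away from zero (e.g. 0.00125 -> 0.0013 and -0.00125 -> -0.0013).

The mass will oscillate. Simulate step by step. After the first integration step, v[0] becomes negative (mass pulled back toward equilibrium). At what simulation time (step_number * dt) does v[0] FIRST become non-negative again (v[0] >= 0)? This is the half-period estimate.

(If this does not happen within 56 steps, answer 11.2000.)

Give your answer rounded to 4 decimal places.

Step 0: x=[9.9000] v=[0.0000]
Step 1: x=[9.8667] v=[-0.1667]
Step 2: x=[9.8008] v=[-0.3297]
Step 3: x=[9.7037] v=[-0.4853]
Step 4: x=[9.5777] v=[-0.6302]
Step 5: x=[9.4255] v=[-0.7611]
Step 6: x=[9.2505] v=[-0.8750]
Step 7: x=[9.0566] v=[-0.9695]
Step 8: x=[8.8481] v=[-1.0425]
Step 9: x=[8.6296] v=[-1.0923]
Step 10: x=[8.4060] v=[-1.1178]
Step 11: x=[8.1823] v=[-1.1185]
Step 12: x=[7.9634] v=[-1.0943]
Step 13: x=[7.7542] v=[-1.0458]
Step 14: x=[7.5594] v=[-0.9740]
Step 15: x=[7.3833] v=[-0.8806]
Step 16: x=[7.2298] v=[-0.7676]
Step 17: x=[7.1023] v=[-0.6376]
Step 18: x=[7.0036] v=[-0.4934]
Step 19: x=[6.9360] v=[-0.3382]
Step 20: x=[6.9009] v=[-0.1755]
Step 21: x=[6.8991] v=[-0.0089]
Step 22: x=[6.9307] v=[0.1579]
First v>=0 after going negative at step 22, time=4.4000

Answer: 4.4000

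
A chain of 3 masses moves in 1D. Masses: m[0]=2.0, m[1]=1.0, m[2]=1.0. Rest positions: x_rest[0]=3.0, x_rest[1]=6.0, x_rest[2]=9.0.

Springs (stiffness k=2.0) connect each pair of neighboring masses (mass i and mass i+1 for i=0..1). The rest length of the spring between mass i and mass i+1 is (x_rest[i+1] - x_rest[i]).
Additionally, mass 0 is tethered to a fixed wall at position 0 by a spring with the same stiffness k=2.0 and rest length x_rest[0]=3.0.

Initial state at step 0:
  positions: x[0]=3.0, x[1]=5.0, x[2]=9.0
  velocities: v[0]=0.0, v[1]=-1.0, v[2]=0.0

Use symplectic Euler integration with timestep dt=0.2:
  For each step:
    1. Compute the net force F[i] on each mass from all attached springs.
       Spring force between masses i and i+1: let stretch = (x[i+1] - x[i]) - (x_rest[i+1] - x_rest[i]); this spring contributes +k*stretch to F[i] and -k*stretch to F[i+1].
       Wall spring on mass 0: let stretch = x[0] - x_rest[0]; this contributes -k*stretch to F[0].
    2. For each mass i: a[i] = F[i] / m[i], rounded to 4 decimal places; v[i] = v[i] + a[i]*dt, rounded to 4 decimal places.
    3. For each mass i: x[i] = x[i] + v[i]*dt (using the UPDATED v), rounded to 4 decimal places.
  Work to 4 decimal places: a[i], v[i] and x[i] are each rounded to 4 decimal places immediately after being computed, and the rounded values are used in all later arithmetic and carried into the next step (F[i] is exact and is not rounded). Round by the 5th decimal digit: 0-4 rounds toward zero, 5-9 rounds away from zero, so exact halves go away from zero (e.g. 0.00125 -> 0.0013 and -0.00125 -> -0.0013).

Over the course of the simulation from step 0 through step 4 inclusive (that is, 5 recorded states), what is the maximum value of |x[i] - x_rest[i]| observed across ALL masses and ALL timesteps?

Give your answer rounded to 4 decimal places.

Step 0: x=[3.0000 5.0000 9.0000] v=[0.0000 -1.0000 0.0000]
Step 1: x=[2.9600 4.9600 8.9200] v=[-0.2000 -0.2000 -0.4000]
Step 2: x=[2.8816 5.0768 8.7632] v=[-0.3920 0.5840 -0.7840]
Step 3: x=[2.7757 5.3129 8.5515] v=[-0.5293 1.1805 -1.0586]
Step 4: x=[2.6603 5.6051 8.3207] v=[-0.5770 1.4611 -1.1540]
Max displacement = 1.0400

Answer: 1.0400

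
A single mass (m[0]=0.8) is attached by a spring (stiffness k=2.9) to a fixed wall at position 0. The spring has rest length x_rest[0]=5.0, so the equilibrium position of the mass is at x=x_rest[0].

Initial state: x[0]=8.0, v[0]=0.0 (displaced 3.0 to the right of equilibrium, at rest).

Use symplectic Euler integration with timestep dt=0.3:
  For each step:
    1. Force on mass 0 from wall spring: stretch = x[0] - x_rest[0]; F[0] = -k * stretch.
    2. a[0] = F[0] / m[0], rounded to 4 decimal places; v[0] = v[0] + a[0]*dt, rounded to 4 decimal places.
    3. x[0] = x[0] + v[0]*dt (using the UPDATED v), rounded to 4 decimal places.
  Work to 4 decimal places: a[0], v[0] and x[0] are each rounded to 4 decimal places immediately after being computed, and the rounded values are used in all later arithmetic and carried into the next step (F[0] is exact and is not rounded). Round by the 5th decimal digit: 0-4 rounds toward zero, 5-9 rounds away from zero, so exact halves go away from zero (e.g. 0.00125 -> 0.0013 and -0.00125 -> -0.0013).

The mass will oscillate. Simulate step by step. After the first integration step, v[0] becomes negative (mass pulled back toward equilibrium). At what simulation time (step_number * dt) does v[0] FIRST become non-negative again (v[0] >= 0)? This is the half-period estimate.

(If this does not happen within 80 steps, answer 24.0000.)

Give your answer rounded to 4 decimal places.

Answer: 1.8000

Derivation:
Step 0: x=[8.0000] v=[0.0000]
Step 1: x=[7.0213] v=[-3.2625]
Step 2: x=[5.3831] v=[-5.4607]
Step 3: x=[3.6199] v=[-5.8773]
Step 4: x=[2.3070] v=[-4.3764]
Step 5: x=[1.8727] v=[-1.4478]
Step 6: x=[2.4587] v=[1.9532]
First v>=0 after going negative at step 6, time=1.8000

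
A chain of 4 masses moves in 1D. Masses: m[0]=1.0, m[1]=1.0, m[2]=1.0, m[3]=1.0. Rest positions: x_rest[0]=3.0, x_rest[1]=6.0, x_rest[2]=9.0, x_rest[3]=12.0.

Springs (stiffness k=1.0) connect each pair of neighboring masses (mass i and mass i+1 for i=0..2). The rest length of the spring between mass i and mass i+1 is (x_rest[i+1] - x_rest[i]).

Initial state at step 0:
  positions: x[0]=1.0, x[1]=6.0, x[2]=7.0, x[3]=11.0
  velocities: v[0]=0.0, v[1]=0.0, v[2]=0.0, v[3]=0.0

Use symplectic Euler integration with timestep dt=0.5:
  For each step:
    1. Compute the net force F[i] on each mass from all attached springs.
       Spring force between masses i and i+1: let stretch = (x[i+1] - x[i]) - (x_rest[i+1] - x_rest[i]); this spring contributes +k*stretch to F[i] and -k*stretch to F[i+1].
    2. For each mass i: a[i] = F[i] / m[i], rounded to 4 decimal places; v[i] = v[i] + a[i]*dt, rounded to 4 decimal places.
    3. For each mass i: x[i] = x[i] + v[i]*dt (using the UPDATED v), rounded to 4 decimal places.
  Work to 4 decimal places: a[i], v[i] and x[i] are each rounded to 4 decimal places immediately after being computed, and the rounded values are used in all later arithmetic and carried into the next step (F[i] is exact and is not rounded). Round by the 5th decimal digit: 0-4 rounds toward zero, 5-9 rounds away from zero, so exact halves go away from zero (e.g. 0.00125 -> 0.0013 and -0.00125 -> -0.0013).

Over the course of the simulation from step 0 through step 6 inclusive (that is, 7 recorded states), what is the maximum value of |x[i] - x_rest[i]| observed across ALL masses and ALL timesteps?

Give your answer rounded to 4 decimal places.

Answer: 2.6094

Derivation:
Step 0: x=[1.0000 6.0000 7.0000 11.0000] v=[0.0000 0.0000 0.0000 0.0000]
Step 1: x=[1.5000 5.0000 7.7500 10.7500] v=[1.0000 -2.0000 1.5000 -0.5000]
Step 2: x=[2.1250 3.8125 8.5625 10.5000] v=[1.2500 -2.3750 1.6250 -0.5000]
Step 3: x=[2.4219 3.3906 8.6719 10.5157] v=[0.5938 -0.8438 0.2188 0.0313]
Step 4: x=[2.2110 4.0469 7.9219 10.8204] v=[-0.4219 1.3125 -1.5000 0.6094]
Step 5: x=[1.7090 5.2130 6.9278 11.1505] v=[-1.0040 2.3321 -1.9883 0.6602]
Step 6: x=[1.3330 5.9318 6.5606 11.1750] v=[-0.7520 1.4375 -0.7344 0.0489]
Max displacement = 2.6094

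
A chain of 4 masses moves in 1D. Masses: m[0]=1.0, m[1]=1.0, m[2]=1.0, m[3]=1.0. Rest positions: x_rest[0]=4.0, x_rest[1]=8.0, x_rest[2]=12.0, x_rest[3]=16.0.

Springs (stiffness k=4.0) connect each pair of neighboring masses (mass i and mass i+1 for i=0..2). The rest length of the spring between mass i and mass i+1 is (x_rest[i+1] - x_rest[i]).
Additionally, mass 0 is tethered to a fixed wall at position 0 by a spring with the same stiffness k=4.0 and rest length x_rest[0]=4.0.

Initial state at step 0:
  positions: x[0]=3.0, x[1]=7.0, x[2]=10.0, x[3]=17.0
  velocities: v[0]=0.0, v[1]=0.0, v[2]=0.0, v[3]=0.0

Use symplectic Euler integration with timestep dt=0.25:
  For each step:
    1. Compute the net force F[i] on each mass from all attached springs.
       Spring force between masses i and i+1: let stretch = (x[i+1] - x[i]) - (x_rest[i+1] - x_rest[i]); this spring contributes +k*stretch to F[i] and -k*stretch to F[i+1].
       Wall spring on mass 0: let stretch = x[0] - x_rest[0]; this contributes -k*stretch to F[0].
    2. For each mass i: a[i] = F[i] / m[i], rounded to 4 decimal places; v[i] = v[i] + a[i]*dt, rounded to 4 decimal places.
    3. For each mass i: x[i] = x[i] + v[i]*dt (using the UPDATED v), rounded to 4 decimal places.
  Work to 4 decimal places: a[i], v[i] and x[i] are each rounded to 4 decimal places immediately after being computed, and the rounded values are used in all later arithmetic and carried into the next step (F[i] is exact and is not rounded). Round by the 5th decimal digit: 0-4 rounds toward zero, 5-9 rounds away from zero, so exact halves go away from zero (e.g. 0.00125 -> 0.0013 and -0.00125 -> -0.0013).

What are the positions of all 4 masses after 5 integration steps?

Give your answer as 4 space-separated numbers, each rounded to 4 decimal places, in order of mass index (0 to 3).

Step 0: x=[3.0000 7.0000 10.0000 17.0000] v=[0.0000 0.0000 0.0000 0.0000]
Step 1: x=[3.2500 6.7500 11.0000 16.2500] v=[1.0000 -1.0000 4.0000 -3.0000]
Step 2: x=[3.5625 6.6875 12.2500 15.1875] v=[1.2500 -0.2500 5.0000 -4.2500]
Step 3: x=[3.7656 7.2344 12.8438 14.3906] v=[0.8125 2.1875 2.3750 -3.1875]
Step 4: x=[3.8945 8.3164 12.4219 14.2070] v=[0.5157 4.3281 -1.6876 -0.7343]
Step 5: x=[4.1553 9.3193 11.4199 14.5772] v=[1.0431 4.0117 -4.0080 1.4806]

Answer: 4.1553 9.3193 11.4199 14.5772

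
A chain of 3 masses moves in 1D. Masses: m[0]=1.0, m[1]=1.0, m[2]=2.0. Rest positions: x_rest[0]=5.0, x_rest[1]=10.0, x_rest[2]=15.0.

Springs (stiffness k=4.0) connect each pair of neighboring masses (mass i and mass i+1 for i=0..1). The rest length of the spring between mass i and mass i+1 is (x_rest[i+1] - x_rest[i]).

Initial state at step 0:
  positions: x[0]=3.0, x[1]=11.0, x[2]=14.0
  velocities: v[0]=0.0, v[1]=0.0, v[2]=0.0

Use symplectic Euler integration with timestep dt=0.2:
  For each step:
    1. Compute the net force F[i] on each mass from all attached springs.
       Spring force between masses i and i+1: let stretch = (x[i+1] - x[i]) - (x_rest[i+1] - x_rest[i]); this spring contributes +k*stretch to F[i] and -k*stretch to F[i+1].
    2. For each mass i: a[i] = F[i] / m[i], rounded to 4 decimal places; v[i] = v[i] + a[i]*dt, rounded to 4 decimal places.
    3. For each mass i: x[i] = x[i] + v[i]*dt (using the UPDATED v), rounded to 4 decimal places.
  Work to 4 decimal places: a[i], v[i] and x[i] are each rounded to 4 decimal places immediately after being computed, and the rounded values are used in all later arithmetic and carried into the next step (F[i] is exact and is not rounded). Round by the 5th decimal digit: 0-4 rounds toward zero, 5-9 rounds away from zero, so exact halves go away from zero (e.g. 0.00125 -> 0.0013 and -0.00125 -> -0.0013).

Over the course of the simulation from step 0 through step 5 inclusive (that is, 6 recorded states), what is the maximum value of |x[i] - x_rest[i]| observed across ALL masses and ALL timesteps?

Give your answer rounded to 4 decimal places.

Answer: 2.6711

Derivation:
Step 0: x=[3.0000 11.0000 14.0000] v=[0.0000 0.0000 0.0000]
Step 1: x=[3.4800 10.2000 14.1600] v=[2.4000 -4.0000 0.8000]
Step 2: x=[4.2352 8.9584 14.4032] v=[3.7760 -6.2080 1.2160]
Step 3: x=[4.9461 7.8323 14.6108] v=[3.5546 -5.6307 1.0381]
Step 4: x=[5.3188 7.3289 14.6761] v=[1.8636 -2.5169 0.3267]
Step 5: x=[5.2131 7.6795 14.5537] v=[-0.5283 1.7528 -0.6122]
Max displacement = 2.6711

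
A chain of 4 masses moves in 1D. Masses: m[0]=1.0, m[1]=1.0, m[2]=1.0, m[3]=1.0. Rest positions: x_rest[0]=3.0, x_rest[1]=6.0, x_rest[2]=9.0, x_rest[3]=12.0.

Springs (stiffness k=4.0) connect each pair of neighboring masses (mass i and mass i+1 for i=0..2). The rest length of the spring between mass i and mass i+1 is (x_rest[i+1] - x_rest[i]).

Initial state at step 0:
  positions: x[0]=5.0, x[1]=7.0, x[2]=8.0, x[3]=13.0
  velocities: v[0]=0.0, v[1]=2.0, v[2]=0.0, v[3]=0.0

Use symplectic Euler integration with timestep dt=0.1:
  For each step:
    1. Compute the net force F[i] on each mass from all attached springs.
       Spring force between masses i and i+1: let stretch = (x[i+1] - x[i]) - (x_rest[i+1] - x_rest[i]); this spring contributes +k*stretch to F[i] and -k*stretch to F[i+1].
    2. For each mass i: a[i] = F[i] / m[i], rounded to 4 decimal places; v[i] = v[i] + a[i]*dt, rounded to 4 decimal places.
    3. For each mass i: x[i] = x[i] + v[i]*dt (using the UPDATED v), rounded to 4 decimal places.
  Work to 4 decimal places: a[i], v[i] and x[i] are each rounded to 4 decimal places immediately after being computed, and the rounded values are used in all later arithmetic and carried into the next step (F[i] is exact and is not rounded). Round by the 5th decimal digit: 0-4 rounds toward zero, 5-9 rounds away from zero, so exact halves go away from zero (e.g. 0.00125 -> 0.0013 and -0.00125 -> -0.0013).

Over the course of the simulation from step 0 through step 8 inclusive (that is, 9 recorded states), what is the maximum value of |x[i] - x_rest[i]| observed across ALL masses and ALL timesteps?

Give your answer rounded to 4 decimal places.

Step 0: x=[5.0000 7.0000 8.0000 13.0000] v=[0.0000 2.0000 0.0000 0.0000]
Step 1: x=[4.9600 7.1600 8.1600 12.9200] v=[-0.4000 1.6000 1.6000 -0.8000]
Step 2: x=[4.8880 7.2720 8.4704 12.7696] v=[-0.7200 1.1200 3.1040 -1.5040]
Step 3: x=[4.7914 7.3366 8.9048 12.5672] v=[-0.9664 0.6458 4.3443 -2.0237]
Step 4: x=[4.6766 7.3621 9.4230 12.3383] v=[-1.1483 0.2550 5.1820 -2.2887]
Step 5: x=[4.5492 7.3626 9.9754 12.1128] v=[-1.2741 0.0052 5.5238 -2.2548]
Step 6: x=[4.4143 7.3551 10.5088 11.9218] v=[-1.3487 -0.0750 5.3336 -1.9098]
Step 7: x=[4.2771 7.3561 10.9725 11.7943] v=[-1.3724 0.0102 4.6373 -1.2750]
Step 8: x=[4.1430 7.3786 11.3245 11.7539] v=[-1.3408 0.2252 3.5195 -0.4037]
Max displacement = 2.3245

Answer: 2.3245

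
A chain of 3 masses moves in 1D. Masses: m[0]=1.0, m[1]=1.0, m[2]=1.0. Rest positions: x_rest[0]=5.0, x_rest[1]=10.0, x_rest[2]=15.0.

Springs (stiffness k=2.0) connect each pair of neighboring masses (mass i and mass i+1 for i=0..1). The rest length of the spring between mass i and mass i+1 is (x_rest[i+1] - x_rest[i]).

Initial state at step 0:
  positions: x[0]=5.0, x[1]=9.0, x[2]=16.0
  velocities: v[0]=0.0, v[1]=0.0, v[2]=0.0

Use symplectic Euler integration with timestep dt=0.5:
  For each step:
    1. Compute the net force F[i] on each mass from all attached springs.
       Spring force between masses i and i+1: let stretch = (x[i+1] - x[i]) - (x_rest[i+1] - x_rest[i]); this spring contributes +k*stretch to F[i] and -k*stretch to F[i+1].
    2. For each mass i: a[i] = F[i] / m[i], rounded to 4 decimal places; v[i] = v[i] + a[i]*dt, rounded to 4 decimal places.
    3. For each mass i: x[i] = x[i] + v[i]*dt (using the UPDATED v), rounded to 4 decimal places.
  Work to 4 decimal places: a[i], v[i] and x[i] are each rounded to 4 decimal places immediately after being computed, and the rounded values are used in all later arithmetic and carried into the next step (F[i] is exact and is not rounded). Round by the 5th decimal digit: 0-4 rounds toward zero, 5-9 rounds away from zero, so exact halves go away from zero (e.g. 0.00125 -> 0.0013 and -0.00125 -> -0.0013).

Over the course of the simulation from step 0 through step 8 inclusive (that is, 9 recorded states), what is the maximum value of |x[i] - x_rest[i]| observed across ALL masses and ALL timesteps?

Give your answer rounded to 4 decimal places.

Step 0: x=[5.0000 9.0000 16.0000] v=[0.0000 0.0000 0.0000]
Step 1: x=[4.5000 10.5000 15.0000] v=[-1.0000 3.0000 -2.0000]
Step 2: x=[4.5000 11.2500 14.2500] v=[0.0000 1.5000 -1.5000]
Step 3: x=[5.3750 10.1250 14.5000] v=[1.7500 -2.2500 0.5000]
Step 4: x=[6.1250 8.8125 15.0625] v=[1.5000 -2.6250 1.1250]
Step 5: x=[5.7188 9.2813 15.0000] v=[-0.8125 0.9375 -0.1250]
Step 6: x=[4.5938 10.8282 14.5782] v=[-2.2500 3.0937 -0.8437]
Step 7: x=[4.0860 11.1329 14.7814] v=[-1.0156 0.6093 0.4063]
Step 8: x=[4.6017 9.7384 15.6603] v=[1.0313 -2.7891 1.7578]
Max displacement = 1.2500

Answer: 1.2500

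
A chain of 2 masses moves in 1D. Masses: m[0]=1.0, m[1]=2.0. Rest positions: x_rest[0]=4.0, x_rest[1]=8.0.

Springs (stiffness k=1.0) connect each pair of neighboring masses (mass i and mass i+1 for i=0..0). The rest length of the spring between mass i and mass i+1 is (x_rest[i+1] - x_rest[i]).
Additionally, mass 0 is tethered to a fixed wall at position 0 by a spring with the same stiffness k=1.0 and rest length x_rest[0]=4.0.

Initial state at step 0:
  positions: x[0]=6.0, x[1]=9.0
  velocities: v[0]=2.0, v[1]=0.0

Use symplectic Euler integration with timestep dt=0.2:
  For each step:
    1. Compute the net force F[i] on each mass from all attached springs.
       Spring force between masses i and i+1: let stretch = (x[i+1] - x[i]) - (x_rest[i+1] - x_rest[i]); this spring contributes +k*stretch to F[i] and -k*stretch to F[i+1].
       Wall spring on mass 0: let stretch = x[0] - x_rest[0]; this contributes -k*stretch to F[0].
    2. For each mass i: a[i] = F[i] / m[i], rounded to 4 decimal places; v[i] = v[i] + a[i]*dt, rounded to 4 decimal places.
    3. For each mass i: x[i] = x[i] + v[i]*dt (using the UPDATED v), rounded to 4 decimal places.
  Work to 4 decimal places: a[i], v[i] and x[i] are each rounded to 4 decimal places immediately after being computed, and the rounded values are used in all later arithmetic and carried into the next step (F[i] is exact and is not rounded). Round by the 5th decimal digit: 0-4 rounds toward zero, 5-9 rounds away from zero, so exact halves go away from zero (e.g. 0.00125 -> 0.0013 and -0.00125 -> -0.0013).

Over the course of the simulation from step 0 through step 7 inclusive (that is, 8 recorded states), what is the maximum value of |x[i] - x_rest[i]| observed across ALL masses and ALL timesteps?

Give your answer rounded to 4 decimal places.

Answer: 2.4184

Derivation:
Step 0: x=[6.0000 9.0000] v=[2.0000 0.0000]
Step 1: x=[6.2800 9.0200] v=[1.4000 0.1000]
Step 2: x=[6.4184 9.0652] v=[0.6920 0.2260]
Step 3: x=[6.4059 9.1375] v=[-0.0623 0.3613]
Step 4: x=[6.2465 9.2351] v=[-0.7972 0.4881]
Step 5: x=[5.9567 9.3529] v=[-1.4488 0.5892]
Step 6: x=[5.5645 9.4828] v=[-1.9609 0.6496]
Step 7: x=[5.1065 9.6144] v=[-2.2901 0.6578]
Max displacement = 2.4184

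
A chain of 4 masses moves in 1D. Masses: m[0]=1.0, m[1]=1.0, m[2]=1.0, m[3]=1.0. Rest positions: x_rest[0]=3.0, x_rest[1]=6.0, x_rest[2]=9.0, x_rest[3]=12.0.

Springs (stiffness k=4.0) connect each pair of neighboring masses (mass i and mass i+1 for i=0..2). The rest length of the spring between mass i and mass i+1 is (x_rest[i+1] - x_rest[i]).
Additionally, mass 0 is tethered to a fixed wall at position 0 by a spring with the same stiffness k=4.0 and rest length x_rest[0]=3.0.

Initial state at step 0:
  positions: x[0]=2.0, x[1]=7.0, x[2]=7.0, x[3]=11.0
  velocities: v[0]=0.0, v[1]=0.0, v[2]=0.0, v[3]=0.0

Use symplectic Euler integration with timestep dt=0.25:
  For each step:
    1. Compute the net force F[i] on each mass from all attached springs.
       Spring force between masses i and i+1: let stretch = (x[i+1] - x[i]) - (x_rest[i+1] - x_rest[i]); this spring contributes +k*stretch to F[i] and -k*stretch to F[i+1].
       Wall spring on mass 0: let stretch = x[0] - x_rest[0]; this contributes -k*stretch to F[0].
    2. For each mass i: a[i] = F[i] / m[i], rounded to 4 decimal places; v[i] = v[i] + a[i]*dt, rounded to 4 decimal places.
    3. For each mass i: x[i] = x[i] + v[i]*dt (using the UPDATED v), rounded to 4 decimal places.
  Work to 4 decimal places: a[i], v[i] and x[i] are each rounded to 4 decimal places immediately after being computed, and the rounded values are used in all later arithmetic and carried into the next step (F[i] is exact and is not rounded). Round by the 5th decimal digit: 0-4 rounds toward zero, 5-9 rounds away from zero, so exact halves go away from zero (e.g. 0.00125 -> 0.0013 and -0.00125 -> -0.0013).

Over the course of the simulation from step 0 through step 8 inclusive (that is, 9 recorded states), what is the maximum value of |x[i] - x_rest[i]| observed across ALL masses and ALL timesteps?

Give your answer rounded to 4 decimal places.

Step 0: x=[2.0000 7.0000 7.0000 11.0000] v=[0.0000 0.0000 0.0000 0.0000]
Step 1: x=[2.7500 5.7500 8.0000 10.7500] v=[3.0000 -5.0000 4.0000 -1.0000]
Step 2: x=[3.5625 4.3125 9.1250 10.5625] v=[3.2500 -5.7500 4.5000 -0.7500]
Step 3: x=[3.6719 3.8906 9.4063 10.7656] v=[0.4375 -1.6875 1.1250 0.8125]
Step 4: x=[2.9180 4.7930 8.6485 11.3789] v=[-3.0157 3.6095 -3.0314 2.4532]
Step 5: x=[1.9033 6.1905 7.6094 12.0596] v=[-4.0587 5.5900 -4.1565 2.7228]
Step 6: x=[1.4846 6.8709 7.3281 12.3778] v=[-1.6748 2.7217 -1.1252 1.2726]
Step 7: x=[2.0413 6.3191 8.1949 12.1835] v=[2.2269 -2.2074 3.4673 -0.7771]
Step 8: x=[3.1572 5.1668 9.5899 11.7421] v=[4.4634 -4.6094 5.5801 -1.7657]
Max displacement = 2.1094

Answer: 2.1094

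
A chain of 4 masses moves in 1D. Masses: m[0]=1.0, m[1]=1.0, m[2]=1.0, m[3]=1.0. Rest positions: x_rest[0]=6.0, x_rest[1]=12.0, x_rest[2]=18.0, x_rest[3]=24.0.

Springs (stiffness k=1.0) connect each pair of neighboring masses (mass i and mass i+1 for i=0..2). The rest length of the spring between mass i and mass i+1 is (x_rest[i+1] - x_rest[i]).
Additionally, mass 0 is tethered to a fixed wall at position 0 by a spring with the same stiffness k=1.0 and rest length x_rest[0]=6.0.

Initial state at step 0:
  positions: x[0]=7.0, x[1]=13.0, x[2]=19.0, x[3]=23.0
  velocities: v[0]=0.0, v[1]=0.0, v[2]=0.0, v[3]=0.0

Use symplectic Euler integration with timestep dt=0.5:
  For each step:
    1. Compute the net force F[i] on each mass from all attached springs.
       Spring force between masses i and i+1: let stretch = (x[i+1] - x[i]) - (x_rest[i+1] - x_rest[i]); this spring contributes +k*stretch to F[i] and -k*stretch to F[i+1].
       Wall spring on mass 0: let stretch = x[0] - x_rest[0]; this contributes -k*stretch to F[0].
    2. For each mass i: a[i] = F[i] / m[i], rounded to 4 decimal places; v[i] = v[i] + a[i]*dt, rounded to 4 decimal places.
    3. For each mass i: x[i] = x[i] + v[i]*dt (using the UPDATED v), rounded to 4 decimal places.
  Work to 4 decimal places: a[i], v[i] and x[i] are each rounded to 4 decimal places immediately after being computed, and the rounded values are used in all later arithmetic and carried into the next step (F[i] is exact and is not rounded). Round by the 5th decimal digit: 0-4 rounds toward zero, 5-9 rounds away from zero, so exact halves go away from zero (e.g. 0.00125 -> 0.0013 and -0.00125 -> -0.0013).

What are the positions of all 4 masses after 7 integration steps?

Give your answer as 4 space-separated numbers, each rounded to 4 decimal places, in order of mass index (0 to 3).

Step 0: x=[7.0000 13.0000 19.0000 23.0000] v=[0.0000 0.0000 0.0000 0.0000]
Step 1: x=[6.7500 13.0000 18.5000 23.5000] v=[-0.5000 0.0000 -1.0000 1.0000]
Step 2: x=[6.3750 12.8125 17.8750 24.2500] v=[-0.7500 -0.3750 -1.2500 1.5000]
Step 3: x=[6.0156 12.2813 17.5781 24.9063] v=[-0.7188 -1.0625 -0.5938 1.3125]
Step 4: x=[5.7187 11.5078 17.7891 25.2305] v=[-0.5938 -1.5470 0.4219 0.6484]
Step 5: x=[5.4394 10.8574 18.2901 25.1944] v=[-0.5586 -1.3009 1.0020 -0.0723]
Step 6: x=[5.1548 10.7106 18.6590 24.9322] v=[-0.5693 -0.2936 0.7378 -0.5245]
Step 7: x=[4.9704 11.1620 18.6091 24.6017] v=[-0.3688 0.9027 -0.0998 -0.6611]

Answer: 4.9704 11.1620 18.6091 24.6017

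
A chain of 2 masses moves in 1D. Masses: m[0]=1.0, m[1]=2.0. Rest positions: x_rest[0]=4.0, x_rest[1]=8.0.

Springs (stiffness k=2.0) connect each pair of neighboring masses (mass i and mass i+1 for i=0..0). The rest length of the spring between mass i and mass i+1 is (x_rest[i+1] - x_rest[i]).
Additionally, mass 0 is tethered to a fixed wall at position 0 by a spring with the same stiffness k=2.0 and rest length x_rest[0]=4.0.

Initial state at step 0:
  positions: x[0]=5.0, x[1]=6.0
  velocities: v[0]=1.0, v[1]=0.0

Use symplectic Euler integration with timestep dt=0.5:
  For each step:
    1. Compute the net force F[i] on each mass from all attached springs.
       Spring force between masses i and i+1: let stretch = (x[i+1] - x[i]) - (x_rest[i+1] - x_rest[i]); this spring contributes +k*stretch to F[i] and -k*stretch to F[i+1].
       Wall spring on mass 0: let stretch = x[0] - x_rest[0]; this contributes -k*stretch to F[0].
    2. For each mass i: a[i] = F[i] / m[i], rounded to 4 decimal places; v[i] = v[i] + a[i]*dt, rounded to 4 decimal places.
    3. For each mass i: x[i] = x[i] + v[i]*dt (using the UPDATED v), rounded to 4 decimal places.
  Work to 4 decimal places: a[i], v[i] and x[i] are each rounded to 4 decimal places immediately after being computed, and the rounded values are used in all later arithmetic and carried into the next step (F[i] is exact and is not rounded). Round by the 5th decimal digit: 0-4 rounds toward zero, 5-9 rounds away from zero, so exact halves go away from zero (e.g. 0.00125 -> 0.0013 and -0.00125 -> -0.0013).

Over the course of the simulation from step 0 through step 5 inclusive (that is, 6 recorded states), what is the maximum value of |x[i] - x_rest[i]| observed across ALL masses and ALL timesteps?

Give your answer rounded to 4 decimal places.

Answer: 2.2949

Derivation:
Step 0: x=[5.0000 6.0000] v=[1.0000 0.0000]
Step 1: x=[3.5000 6.7500] v=[-3.0000 1.5000]
Step 2: x=[1.8750 7.6875] v=[-3.2500 1.8750]
Step 3: x=[2.2188 8.1719] v=[0.6875 0.9688]
Step 4: x=[4.4297 8.1680] v=[4.4218 -0.0078]
Step 5: x=[6.2949 8.2296] v=[3.7304 0.1231]
Max displacement = 2.2949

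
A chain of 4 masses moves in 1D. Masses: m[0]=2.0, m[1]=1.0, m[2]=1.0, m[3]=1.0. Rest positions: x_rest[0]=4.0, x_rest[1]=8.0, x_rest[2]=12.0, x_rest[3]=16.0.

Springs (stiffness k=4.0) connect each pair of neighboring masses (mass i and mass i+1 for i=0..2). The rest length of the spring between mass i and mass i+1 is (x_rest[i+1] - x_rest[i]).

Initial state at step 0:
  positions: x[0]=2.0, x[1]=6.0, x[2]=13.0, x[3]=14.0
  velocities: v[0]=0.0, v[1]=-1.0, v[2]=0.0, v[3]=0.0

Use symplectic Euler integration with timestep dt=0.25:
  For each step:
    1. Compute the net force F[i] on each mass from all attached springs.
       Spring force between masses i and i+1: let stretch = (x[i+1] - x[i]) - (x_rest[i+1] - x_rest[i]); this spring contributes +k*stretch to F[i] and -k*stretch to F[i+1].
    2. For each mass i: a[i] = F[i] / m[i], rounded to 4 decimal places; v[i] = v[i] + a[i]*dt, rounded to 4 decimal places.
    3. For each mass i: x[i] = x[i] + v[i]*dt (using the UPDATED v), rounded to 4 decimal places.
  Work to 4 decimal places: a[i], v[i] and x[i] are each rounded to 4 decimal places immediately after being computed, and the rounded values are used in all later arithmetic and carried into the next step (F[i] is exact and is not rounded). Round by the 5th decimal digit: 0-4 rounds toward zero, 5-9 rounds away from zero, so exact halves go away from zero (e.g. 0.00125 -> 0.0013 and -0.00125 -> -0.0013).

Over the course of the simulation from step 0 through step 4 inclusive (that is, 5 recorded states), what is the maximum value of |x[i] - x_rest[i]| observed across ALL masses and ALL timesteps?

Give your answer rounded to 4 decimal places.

Step 0: x=[2.0000 6.0000 13.0000 14.0000] v=[0.0000 -1.0000 0.0000 0.0000]
Step 1: x=[2.0000 6.5000 11.5000 14.7500] v=[0.0000 2.0000 -6.0000 3.0000]
Step 2: x=[2.0625 7.1250 9.5625 15.6875] v=[0.2500 2.5000 -7.7500 3.7500]
Step 3: x=[2.2578 7.0938 8.5469 16.0938] v=[0.7813 -0.1250 -4.0625 1.6250]
Step 4: x=[2.5576 6.2168 9.0547 15.6133] v=[1.1993 -3.5079 2.0313 -1.9219]
Max displacement = 3.4531

Answer: 3.4531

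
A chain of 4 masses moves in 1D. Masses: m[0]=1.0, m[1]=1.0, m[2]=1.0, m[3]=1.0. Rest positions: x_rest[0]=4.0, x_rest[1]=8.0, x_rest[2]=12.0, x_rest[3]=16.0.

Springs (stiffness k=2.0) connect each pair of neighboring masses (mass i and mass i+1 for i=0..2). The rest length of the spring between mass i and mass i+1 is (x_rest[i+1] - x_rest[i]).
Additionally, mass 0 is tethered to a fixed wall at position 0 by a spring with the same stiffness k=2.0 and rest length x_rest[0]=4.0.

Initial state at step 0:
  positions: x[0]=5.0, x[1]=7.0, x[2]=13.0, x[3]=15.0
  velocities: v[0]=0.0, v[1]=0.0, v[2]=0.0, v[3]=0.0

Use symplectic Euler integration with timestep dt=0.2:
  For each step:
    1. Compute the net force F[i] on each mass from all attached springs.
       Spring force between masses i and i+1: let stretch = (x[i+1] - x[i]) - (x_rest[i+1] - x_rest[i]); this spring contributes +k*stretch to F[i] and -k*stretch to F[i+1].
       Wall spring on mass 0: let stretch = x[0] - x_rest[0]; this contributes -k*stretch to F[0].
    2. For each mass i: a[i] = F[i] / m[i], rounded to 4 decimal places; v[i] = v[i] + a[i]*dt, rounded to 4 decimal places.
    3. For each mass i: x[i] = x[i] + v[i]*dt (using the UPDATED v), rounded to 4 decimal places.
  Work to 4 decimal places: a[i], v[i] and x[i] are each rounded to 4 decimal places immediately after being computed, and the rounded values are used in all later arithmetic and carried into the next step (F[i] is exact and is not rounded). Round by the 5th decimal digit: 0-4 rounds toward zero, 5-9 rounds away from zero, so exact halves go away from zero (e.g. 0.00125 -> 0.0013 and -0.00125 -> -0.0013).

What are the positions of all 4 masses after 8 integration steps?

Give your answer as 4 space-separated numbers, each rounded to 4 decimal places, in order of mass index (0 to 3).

Answer: 3.6582 7.8231 11.6741 16.2344

Derivation:
Step 0: x=[5.0000 7.0000 13.0000 15.0000] v=[0.0000 0.0000 0.0000 0.0000]
Step 1: x=[4.7600 7.3200 12.6800 15.1600] v=[-1.2000 1.6000 -1.6000 0.8000]
Step 2: x=[4.3440 7.8640 12.1296 15.4416] v=[-2.0800 2.7200 -2.7520 1.4080]
Step 3: x=[3.8621 8.4676 11.5029 15.7782] v=[-2.4096 3.0182 -3.1334 1.6832]
Step 4: x=[3.4397 8.9456 10.9754 16.0928] v=[-2.1122 2.3901 -2.6374 1.5731]
Step 5: x=[3.1826 9.1455 10.6949 16.3180] v=[-1.2857 0.9997 -1.4024 1.1261]
Step 6: x=[3.1479 8.9924 10.7403 16.4134] v=[-0.1736 -0.7657 0.2271 0.4769]
Step 7: x=[3.3289 8.5115 11.0997 16.3749] v=[0.9050 -2.4043 1.7972 -0.1923]
Step 8: x=[3.6582 7.8231 11.6741 16.2344] v=[1.6465 -3.4421 2.8720 -0.7024]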